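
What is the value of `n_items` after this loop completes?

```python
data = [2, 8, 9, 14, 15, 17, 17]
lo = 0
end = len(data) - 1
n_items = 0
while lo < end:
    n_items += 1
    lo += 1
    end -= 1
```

Iterations until pointers meet (list length 7)
`n_items` takes the values: 0 → 1 → 2 → 3

Answer: 3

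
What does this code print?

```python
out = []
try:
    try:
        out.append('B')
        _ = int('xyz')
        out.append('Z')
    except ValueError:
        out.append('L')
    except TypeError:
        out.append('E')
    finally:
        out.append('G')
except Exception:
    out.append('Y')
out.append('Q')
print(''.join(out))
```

Execution trace: 'B' (inner try body) → 'L' (inner except ValueError) → 'G' (inner finally) → 'Q' (after the try/except). Output: BLGQ

Answer: BLGQ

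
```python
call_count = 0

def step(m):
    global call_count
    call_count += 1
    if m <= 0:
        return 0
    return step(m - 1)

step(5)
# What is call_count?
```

Linear recursion stepping by 1: 6 calls from m=5 down to ≤0.

Answer: 6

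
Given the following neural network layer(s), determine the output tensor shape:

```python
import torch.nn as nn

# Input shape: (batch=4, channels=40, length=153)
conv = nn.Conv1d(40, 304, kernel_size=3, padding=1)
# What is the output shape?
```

Input: (4, 40, 153) -> Output: (4, 304, 153)

Answer: (4, 304, 153)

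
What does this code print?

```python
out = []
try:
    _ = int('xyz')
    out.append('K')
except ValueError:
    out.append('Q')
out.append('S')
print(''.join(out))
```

Execution trace: 'Q' (except ValueError) → 'S' (after the try/except). Output: QS

Answer: QS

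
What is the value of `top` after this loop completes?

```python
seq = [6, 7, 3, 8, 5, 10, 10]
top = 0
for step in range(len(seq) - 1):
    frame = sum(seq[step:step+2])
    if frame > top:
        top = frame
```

Max sum of 2-element window in [6, 7, 3, 8, 5, 10, 10]
`top` takes the values: 0 → 13 → 15 → 20

Answer: 20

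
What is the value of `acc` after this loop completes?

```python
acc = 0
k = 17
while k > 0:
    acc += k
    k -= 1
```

Sum 17 down to 1
`acc` takes the values: 0 → 17 → 33 → 48 → 62 → 75 → 87 → 98 → 108 → 117 → 125 → 132 → 138 → 143 → 147 → 150 → 152 → 153

Answer: 153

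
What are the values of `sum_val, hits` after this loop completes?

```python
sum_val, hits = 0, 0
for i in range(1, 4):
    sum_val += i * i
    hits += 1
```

Sum of squares and count
`sum_val, hits` takes the values: (0, 0) → (1, 0) → (1, 1) → (5, 1) → (5, 2) → (14, 2) → (14, 3)

Answer: 14, 3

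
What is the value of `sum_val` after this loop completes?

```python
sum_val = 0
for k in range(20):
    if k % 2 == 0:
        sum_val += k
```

Sum of even numbers 0 to 19
`sum_val` takes the values: 0 → 2 → 6 → 12 → 20 → 30 → 42 → 56 → 72 → 90

Answer: 90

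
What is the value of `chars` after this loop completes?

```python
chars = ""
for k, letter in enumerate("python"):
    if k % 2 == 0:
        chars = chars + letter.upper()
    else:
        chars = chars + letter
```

Uppercase even positions in 'python'
`chars` takes the values: "" → "P" → "Py" → "PyT" → "PyTh" → "PyThO" → "PyThOn"

Answer: "PyThOn"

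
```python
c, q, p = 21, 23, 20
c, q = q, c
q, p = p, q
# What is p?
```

Trace:
`c, q, p = 21, 23, 20` → c = 21; q = 23; p = 20
`c, q = q, c` → c = 23; q = 21
`q, p = p, q` → q = 20; p = 21
So p = 21

Answer: 21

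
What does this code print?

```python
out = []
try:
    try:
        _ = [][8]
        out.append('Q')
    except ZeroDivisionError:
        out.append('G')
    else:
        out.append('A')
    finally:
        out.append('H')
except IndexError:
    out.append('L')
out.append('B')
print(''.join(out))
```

Execution trace: 'H' (finally) → 'L' (outer except IndexError) → 'B' (after the try/except). Output: HLB

Answer: HLB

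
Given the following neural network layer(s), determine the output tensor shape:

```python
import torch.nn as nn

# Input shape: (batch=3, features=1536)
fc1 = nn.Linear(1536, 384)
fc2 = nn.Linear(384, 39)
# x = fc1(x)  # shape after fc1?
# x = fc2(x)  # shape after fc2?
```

Input: (3, 1536) -> after fc1: (3, 384) -> Output: (3, 39)

Answer: (3, 39)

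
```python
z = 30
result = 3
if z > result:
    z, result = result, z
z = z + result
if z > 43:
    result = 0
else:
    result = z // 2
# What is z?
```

Trace:
`z = 30` → z = 30
`result = 3` → result = 3
`if z > result: ...` → z > result is True → z = 3; result = 30
`z = z + result` → z = 33
`if z > 43: ...` → z > 43 is False, take else branch → result = 16
So z = 33

Answer: 33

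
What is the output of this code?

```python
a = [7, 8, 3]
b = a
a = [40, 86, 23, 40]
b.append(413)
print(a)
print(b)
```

Key concept: rebinding vs mutation: a is rebound to a new list, b still points at the original.
Step by step:
`a = [7, 8, 3]` → a = [7, 8, 3]
`b = a` → b = [7, 8, 3] (same object as a)
`a = [40, 86, 23, 40]` → a = [40, 86, 23, 40]
`b.append(413)` → b = [7, 8, 3, 413]
`print(a)` → prints [40, 86, 23, 40]
`print(b)` → prints [7, 8, 3, 413]

Answer:
[40, 86, 23, 40]
[7, 8, 3, 413]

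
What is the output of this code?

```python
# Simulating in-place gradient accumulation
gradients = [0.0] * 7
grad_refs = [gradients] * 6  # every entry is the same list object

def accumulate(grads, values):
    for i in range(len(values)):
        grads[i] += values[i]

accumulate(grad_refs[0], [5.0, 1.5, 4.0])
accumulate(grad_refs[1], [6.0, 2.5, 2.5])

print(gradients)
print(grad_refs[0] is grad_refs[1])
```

Key concept: gradient accumulation aliasing.
Step by step:
`gradients = [0.0] * 7` → gradients = [0.0, 0.0, 0.0, 0.0, 0.0, 0.0, 0.0]
`grad_refs = [gradients] * 6` → grad_refs = [[0.0, 0.0, 0.0, 0.0, 0.0, 0.0, 0.0], [0.0, 0.0, 0.0, 0.0, 0.0, 0.0, 0.0], [0.0, 0.0, 0.0, 0.0, 0.0, 0.0, 0.0], [0.0, 0.0, 0.0, 0.0, 0.0, 0.0, 0.0], [0.0, 0.0, 0.0, 0.0, 0.0, 0.0, 0.0], [0.0, 0.0, 0.0, 0.0, 0.0, 0.0, 0.0]]
`accumulate(grad_refs[0], [5.0, 1.5, 4.0])` → gradients = [5.0, 1.5, 4.0, 0.0, 0.0, 0.0, 0.0]; grad_refs = [[5.0, 1.5, 4.0, 0.0, 0.0, 0.0, 0.0], [5.0, 1.5, 4.0, 0.0, 0.0, 0.0, 0.0], [5.0, 1.5, 4.0, 0.0, 0.0, 0.0, 0.0], [5.0, 1.5, 4.0, 0.0, 0.0, 0.0, 0.0], [5.0, 1.5, 4.0, 0.0, 0.0, 0.0, 0.0], [5.0, 1.5, 4.0, 0.0, 0.0, 0.0, 0.0]]
`accumulate(grad_refs[1], [6.0, 2.5, 2.5])` → gradients = [11.0, 4.0, 6.5, 0.0, 0.0, 0.0, 0.0]; grad_refs = [[11.0, 4.0, 6.5, 0.0, 0.0, 0.0, 0.0], [11.0, 4.0, 6.5, 0.0, 0.0, 0.0, 0.0], [11.0, 4.0, 6.5, 0.0, 0.0, 0.0, 0.0], [11.0, 4.0, 6.5, 0.0, 0.0, 0.0, 0.0], [11.0, 4.0, 6.5, 0.0, 0.0, 0.0, 0.0], [11.0, 4.0, 6.5, 0.0, 0.0, 0.0, 0.0]]
`print(gradients)` → prints [11.0, 4.0, 6.5, 0.0, 0.0, 0.0, 0.0]
`print(grad_refs[0] is grad_refs[1])` → prints True

Answer:
[11.0, 4.0, 6.5, 0.0, 0.0, 0.0, 0.0]
True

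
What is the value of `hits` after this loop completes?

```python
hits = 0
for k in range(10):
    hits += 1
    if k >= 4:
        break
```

Loop breaks when k reaches 4, hits is 5
`hits` takes the values: 0 → 1 → 2 → 3 → 4 → 5

Answer: 5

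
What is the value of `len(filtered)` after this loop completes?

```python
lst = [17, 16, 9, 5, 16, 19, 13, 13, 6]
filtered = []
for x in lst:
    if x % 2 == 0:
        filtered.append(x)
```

Count even numbers in [17, 16, 9, 5, 16, 19, 13, 13, 6]
`filtered` takes the values: [] → [16] → [16, 16] → [16, 16, 6]
So `len(filtered)` = 3

Answer: 3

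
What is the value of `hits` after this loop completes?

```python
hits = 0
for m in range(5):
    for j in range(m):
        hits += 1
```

Triangle number: 0+1+2+...+4
`hits` takes the values: 0 → 1 → 2 → 3 → 4 → 5 → 6 → 7 → 8 → 9 → 10

Answer: 10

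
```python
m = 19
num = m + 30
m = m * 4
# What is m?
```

Trace:
`m = 19` → m = 19
`num = m + 30` → num = 49
`m = m * 4` → m = 76
So m = 76

Answer: 76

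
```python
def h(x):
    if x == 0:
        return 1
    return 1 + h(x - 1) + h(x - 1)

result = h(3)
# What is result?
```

h(x) = 1 + 2·h(x-1), h(0)=1. Closed form: (1+1)·2^3 - 1 = 15.

Answer: 15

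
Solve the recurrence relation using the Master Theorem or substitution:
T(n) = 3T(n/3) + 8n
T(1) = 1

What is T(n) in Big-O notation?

By Master Theorem: a=3, b=3, f(n)=8n. Since log_3(3) = 1 and f(n) = Θ(n^1), Case 2 applies. T(n) = O(n log n).

Answer: O(n log n)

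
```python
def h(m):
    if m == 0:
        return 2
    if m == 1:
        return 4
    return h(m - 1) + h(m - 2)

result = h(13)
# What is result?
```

Build up from base cases: h(0)=2, h(1)=4, h(2)=6, h(3)=10, h(4)=16, h(5)=26, h(6)=42, ..., h(13)=1220

Answer: 1220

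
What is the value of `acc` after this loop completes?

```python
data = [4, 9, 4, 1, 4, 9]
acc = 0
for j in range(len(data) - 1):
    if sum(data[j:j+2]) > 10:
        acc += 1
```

Count windows with sum > 10
`acc` takes the values: 0 → 1 → 2 → 3

Answer: 3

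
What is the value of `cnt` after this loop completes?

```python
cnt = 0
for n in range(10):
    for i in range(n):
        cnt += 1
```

Triangle number: 0+1+2+...+9
`cnt` takes the values: 0 → 1 → 2 → 3 → 4 → 5 → 6 → 7 → 8 → 9 → 10 → 11 → 12 → 13 → 14 → 15 → 16 → 17 → 18 → 19 → 20 → 21 → 22 → 23 → 24 → 25 → 26 → 27 → 28 → 29 → … → 41 → 42 → 43 → 44 → 45

Answer: 45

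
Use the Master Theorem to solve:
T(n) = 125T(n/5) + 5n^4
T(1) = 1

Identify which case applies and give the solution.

a=125, b=5, f(n)=5n^4. log_5(125) = 3. Since c=4 > 3 and the regularity condition holds (125(n/5)^4 = (125/5^4)n^4 with 125/5^4 < 1), Case 3 applies: T(n) = Θ(f(n)) = O(n^4).

Answer: O(n^4) - Case 3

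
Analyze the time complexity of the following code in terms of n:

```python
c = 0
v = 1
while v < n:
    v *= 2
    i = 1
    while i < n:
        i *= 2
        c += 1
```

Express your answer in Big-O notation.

Each loop level contributes: log n × log n. Multiplying the contributions gives O(log² n).

Answer: O(log² n)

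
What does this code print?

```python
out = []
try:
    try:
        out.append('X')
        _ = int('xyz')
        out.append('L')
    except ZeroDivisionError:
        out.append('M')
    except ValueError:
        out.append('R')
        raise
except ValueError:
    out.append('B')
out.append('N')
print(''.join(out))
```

Execution trace: 'X' (inner try body) → 'R' (inner except ValueError) → 'B' (outer except ValueError) → 'N' (after the try/except). Output: XRBN

Answer: XRBN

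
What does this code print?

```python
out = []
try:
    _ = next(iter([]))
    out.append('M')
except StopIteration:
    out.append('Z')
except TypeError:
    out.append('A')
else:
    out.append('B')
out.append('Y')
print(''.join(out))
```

Execution trace: 'Z' (except StopIteration) → 'Y' (after the try/except). Output: ZY

Answer: ZY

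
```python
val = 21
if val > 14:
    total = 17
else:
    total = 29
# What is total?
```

Trace:
`val = 21` → val = 21
`if val > 14: ...` → val > 14 is True → total = 17
So total = 17

Answer: 17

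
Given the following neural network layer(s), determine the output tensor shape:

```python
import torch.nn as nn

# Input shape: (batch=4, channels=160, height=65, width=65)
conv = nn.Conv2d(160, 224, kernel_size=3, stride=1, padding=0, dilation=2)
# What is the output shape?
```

Input: (4, 160, 65, 65) -> Output: (4, 224, 61, 61)

Answer: (4, 224, 61, 61)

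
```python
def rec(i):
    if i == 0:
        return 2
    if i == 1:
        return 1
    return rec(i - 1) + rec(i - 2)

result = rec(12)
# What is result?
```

Build up from base cases: rec(0)=2, rec(1)=1, rec(2)=3, rec(3)=4, rec(4)=7, rec(5)=11, rec(6)=18, ..., rec(12)=322

Answer: 322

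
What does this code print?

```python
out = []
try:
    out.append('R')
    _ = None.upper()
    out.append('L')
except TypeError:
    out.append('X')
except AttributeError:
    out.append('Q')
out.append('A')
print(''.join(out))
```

Execution trace: 'R' (try body) → 'Q' (except AttributeError) → 'A' (after the try/except). Output: RQA

Answer: RQA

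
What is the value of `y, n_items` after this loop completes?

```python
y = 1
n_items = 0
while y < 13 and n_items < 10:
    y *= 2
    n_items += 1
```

Double until >= 13 or 10 iterations
`y, n_items` takes the values: (1, 0) → (2, 0) → (2, 1) → (4, 1) → (4, 2) → (8, 2) → (8, 3) → (16, 3) → (16, 4)

Answer: 16, 4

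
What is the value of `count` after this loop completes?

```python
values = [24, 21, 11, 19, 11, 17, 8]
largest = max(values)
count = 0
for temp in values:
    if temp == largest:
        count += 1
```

Count of max value 24 in [24, 21, 11, 19, 11, 17, 8]
`count` takes the values: 0 → 1

Answer: 1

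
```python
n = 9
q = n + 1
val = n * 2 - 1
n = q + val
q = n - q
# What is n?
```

Trace:
`n = 9` → n = 9
`q = n + 1` → q = 10
`val = n * 2 - 1` → val = 17
`n = q + val` → n = 27
`q = n - q` → q = 17
So n = 27

Answer: 27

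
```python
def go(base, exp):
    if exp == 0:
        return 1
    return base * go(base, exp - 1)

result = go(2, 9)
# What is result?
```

go(2, 9) = 2 * 2 * 2 * 2 * 2 * 2 * 2 * 2 * 2 = 512

Answer: 512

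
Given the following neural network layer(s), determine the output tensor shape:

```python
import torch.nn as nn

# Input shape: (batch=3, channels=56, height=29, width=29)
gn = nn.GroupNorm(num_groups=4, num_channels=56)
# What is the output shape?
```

Input: (3, 56, 29, 29) -> Output: (3, 56, 29, 29)

Answer: (3, 56, 29, 29)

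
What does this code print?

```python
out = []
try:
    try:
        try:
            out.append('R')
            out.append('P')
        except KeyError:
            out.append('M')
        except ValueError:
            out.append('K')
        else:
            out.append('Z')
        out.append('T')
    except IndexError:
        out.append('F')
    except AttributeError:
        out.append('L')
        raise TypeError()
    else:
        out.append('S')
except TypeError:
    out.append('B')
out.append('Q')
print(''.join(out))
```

Execution trace: 'R' (inner try body) → 'P' (inner try body, no exception) → 'Z' (inner else) → 'T' (try body, no exception) → 'S' (else) → 'Q' (after the try/except). Output: RPZTSQ

Answer: RPZTSQ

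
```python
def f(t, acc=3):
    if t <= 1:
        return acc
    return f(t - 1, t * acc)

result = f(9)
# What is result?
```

Accumulator trace (n, acc): (9, 3) -> (8, 27) -> (7, 216) -> (6, 1512) -> (5, 9072) -> (4, 45360) -> (3, 181440) -> (2, 544320) -> (1, 1088640) -> return 1088640

Answer: 1088640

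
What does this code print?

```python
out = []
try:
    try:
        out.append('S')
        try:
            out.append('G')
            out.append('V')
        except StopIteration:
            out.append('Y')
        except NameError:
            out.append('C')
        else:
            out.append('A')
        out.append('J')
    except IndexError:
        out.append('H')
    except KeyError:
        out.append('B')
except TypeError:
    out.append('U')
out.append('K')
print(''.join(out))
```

Execution trace: 'S' (try body) → 'G' (inner try body) → 'V' (inner try body, no exception) → 'A' (inner else) → 'J' (try body, no exception) → 'K' (after the try/except). Output: SGVAJK

Answer: SGVAJK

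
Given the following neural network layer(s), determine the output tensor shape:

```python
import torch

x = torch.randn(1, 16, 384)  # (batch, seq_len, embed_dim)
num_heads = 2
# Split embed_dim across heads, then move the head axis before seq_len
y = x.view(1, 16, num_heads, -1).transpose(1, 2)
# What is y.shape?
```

Input: (1, 16, 384) -> head_dim = 384 // 2 = 192; after view: (1, 16, 2, 192) -> after transpose(1, 2): (1, 2, 16, 192) -> Output: (1, 2, 16, 192)

Answer: (1, 2, 16, 192)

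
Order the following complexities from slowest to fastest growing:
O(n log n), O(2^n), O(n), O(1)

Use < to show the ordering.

Ordered by growth rate: O(1) < O(n) < O(n log n) < O(2^n)

Answer: O(1) < O(n) < O(n log n) < O(2^n)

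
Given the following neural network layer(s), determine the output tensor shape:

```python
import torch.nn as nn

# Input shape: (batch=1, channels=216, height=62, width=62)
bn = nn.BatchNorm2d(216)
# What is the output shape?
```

Input: (1, 216, 62, 62) -> Output: (1, 216, 62, 62)

Answer: (1, 216, 62, 62)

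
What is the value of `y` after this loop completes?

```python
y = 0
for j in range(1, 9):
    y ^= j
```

XOR of 1 to 8
`y` takes the values: 0 → 1 → 3 → 0 → 4 → 1 → 7 → 0 → 8

Answer: 8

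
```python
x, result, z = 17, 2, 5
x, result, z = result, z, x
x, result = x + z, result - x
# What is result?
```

Trace:
`x, result, z = 17, 2, 5` → x = 17; result = 2; z = 5
`x, result, z = result, z, x` → x = 2; result = 5; z = 17
`x, result = x + z, result - x` → x = 19; result = 3
So result = 3

Answer: 3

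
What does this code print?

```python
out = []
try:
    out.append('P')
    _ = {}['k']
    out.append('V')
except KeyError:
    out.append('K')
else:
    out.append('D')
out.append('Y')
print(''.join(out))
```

Execution trace: 'P' (try body) → 'K' (except KeyError) → 'Y' (after the try/except). Output: PKY

Answer: PKY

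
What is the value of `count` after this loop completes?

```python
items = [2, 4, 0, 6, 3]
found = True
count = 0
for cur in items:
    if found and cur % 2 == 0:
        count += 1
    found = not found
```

Count even values at even positions
`count` takes the values: 0 → 1 → 2

Answer: 2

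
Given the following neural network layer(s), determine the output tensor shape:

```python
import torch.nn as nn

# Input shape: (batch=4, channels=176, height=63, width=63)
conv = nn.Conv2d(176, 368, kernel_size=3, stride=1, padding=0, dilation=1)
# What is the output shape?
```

Input: (4, 176, 63, 63) -> Output: (4, 368, 61, 61)

Answer: (4, 368, 61, 61)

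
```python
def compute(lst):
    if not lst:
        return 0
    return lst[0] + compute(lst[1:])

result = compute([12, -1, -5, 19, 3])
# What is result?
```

12 + (-1) + (-5) + 19 + 3 + 0 = 28

Answer: 28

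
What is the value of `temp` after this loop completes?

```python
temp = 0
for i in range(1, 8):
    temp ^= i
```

XOR of 1 to 7
`temp` takes the values: 0 → 1 → 3 → 0 → 4 → 1 → 7 → 0

Answer: 0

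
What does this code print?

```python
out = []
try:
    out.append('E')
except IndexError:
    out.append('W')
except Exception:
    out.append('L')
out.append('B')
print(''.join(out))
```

Execution trace: 'E' (try body, no exception) → 'B' (after the try/except). Output: EB

Answer: EB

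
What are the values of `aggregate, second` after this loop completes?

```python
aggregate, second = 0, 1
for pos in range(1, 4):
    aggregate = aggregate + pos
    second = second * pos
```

Sum and factorial of 1 to 3
`aggregate, second` takes the values: (0, 1) → (1, 1) → (3, 1) → (3, 2) → (6, 2) → (6, 6)

Answer: 6, 6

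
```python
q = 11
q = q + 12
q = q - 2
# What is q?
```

Trace:
`q = 11` → q = 11
`q = q + 12` → q = 23
`q = q - 2` → q = 21
So q = 21

Answer: 21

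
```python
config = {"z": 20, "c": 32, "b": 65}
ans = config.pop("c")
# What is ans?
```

Trace:
`config = {"z": 20, "c": 32, "b": 65}` → config = {'z': 20, 'c': 32, 'b': 65}
`ans = config.pop("c")` → config = {'z': 20, 'b': 65}; ans = 32
So ans = 32

Answer: 32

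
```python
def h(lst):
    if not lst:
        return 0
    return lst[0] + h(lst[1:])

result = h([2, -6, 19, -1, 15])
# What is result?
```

2 + (-6) + 19 + (-1) + 15 + 0 = 29

Answer: 29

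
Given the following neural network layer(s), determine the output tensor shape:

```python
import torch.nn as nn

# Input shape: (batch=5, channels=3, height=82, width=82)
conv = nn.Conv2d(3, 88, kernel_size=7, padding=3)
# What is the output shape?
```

Input: (5, 3, 82, 82) -> Output: (5, 88, 82, 82)

Answer: (5, 88, 82, 82)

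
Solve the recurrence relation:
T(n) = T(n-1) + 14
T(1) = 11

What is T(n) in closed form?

Unrolling: T(n) = T(1) + 14·(n-1) = 11 + 14(n-1) = 14n - 3.

Answer: T(n) = 14n - 3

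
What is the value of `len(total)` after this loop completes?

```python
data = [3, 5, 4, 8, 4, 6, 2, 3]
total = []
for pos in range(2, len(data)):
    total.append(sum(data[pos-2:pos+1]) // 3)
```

Number of 3-element averages
`total` takes the values: [] → [4] → [4, 5] → [4, 5, 5] → [4, 5, 5, 6] → [4, 5, 5, 6, 4] → [4, 5, 5, 6, 4, 3]
So `len(total)` = 6

Answer: 6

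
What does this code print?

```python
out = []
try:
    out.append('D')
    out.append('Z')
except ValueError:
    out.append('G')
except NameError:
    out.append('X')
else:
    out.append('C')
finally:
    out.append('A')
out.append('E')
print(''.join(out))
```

Execution trace: 'D' (try body) → 'Z' (try body, no exception) → 'C' (else) → 'A' (finally) → 'E' (after the try/except). Output: DZCAE

Answer: DZCAE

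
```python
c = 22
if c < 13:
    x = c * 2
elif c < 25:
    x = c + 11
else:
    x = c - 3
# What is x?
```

Trace:
`c = 22` → c = 22
`if c < 13: ...` → c < 13 is False, c < 25 is True → x = 33
So x = 33

Answer: 33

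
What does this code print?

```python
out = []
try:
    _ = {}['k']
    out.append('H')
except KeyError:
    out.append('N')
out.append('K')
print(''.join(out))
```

Execution trace: 'N' (except KeyError) → 'K' (after the try/except). Output: NK

Answer: NK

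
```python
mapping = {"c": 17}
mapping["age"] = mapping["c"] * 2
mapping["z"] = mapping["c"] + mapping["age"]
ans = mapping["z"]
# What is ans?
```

Trace:
`mapping = {"c": 17}` → mapping = {'c': 17}
`mapping["age"] = mapping["c"] * 2` → mapping = {'c': 17, 'age': 34}
`mapping["z"] = mapping["c"] + mapping["age"]` → mapping = {'c': 17, 'age': 34, 'z': 51}
`ans = mapping["z"]` → ans = 51
So ans = 51

Answer: 51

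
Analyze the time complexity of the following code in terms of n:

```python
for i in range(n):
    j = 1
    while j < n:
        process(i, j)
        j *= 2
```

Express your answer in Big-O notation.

This is Linear outer loop, logarithmic inner loop. Time complexity: O(n log n).

Answer: O(n log n)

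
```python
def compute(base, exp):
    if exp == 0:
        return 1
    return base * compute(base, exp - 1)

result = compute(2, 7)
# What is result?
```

compute(2, 7) = 2 * 2 * 2 * 2 * 2 * 2 * 2 = 128

Answer: 128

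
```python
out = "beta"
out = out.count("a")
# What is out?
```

Trace:
`out = "beta"` → out = 'beta'
`out = out.count("a")` → out = 1
So out = 1

Answer: 1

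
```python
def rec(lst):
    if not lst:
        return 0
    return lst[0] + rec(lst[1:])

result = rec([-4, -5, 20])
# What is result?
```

(-4) + (-5) + 20 + 0 = 11

Answer: 11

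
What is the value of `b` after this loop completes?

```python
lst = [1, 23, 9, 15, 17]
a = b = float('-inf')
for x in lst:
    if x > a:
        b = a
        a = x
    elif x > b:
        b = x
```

Second largest (with repeats) in [1, 23, 9, 15, 17]
`b` takes the values: -inf → 1 → 9 → 15 → 17

Answer: 17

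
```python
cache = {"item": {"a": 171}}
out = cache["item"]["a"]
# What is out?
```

Trace:
`cache = {"item": {"a": 171}}` → cache = {'item': {'a': 171}}
`out = cache["item"]["a"]` → out = 171
So out = 171

Answer: 171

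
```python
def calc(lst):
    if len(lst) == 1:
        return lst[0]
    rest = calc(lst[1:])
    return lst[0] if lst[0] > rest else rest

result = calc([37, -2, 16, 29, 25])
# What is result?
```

Recursive max over [37, -2, 16, 29, 25] = 37

Answer: 37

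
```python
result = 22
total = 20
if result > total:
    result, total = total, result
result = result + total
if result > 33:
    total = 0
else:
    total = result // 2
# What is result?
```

Trace:
`result = 22` → result = 22
`total = 20` → total = 20
`if result > total: ...` → result > total is True → result = 20; total = 22
`result = result + total` → result = 42
`if result > 33: ...` → result > 33 is True → total = 0
So result = 42

Answer: 42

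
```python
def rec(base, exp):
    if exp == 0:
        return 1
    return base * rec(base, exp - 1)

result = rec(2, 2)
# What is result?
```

rec(2, 2) = 2 * 2 = 4

Answer: 4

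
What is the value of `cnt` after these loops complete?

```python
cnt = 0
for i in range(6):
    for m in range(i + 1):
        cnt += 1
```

Triangle: 1 + 2 + ... + 6
`cnt` takes the values: 0 → 1 → 2 → 3 → 4 → 5 → 6 → 7 → 8 → 9 → 10 → 11 → 12 → 13 → 14 → 15 → 16 → 17 → 18 → 19 → 20 → 21

Answer: 21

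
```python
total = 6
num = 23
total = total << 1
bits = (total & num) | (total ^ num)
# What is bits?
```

Trace:
`total = 6` → total = 6
`num = 23` → num = 23
`total = total << 1` → total = 12
`bits = (total & num) | (total ^ num)` → bits = 31
So bits = 31

Answer: 31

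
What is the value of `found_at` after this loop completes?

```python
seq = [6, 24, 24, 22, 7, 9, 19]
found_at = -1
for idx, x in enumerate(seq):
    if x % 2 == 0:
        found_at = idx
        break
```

First even number index in [6, 24, 24, 22, 7, 9, 19]
`found_at` takes the values: -1 → 0

Answer: 0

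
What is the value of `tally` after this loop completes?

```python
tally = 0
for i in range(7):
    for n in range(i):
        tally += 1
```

Triangle number: 0+1+2+...+6
`tally` takes the values: 0 → 1 → 2 → 3 → 4 → 5 → 6 → 7 → 8 → 9 → 10 → 11 → 12 → 13 → 14 → 15 → 16 → 17 → 18 → 19 → 20 → 21

Answer: 21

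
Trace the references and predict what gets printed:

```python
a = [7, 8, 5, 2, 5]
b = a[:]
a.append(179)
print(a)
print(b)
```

Key concept: slice [:] creates copy.
Step by step:
`a = [7, 8, 5, 2, 5]` → a = [7, 8, 5, 2, 5]
`b = a[:]` → b = [7, 8, 5, 2, 5]
`a.append(179)` → a = [7, 8, 5, 2, 5, 179]
`print(a)` → prints [7, 8, 5, 2, 5, 179]
`print(b)` → prints [7, 8, 5, 2, 5]

Answer:
[7, 8, 5, 2, 5, 179]
[7, 8, 5, 2, 5]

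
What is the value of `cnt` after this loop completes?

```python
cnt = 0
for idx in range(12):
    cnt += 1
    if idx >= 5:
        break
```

Loop breaks when idx reaches 5, cnt is 6
`cnt` takes the values: 0 → 1 → 2 → 3 → 4 → 5 → 6

Answer: 6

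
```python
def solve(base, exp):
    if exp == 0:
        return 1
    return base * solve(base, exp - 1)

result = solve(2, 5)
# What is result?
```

solve(2, 5) = 2 * 2 * 2 * 2 * 2 = 32

Answer: 32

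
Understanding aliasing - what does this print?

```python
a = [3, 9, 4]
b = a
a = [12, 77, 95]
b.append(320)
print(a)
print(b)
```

Key concept: rebinding vs mutation: a is rebound to a new list, b still points at the original.
Step by step:
`a = [3, 9, 4]` → a = [3, 9, 4]
`b = a` → b = [3, 9, 4] (same object as a)
`a = [12, 77, 95]` → a = [12, 77, 95]
`b.append(320)` → b = [3, 9, 4, 320]
`print(a)` → prints [12, 77, 95]
`print(b)` → prints [3, 9, 4, 320]

Answer:
[12, 77, 95]
[3, 9, 4, 320]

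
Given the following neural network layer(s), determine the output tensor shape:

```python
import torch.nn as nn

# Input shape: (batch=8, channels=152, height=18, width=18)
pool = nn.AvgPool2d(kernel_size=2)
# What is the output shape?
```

Input: (8, 152, 18, 18) -> Output: (8, 152, 9, 9)

Answer: (8, 152, 9, 9)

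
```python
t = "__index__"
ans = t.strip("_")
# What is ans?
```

Trace:
`t = "__index__"` → t = '__index__'
`ans = t.strip("_")` → ans = 'index'
So ans = 'index'

Answer: 'index'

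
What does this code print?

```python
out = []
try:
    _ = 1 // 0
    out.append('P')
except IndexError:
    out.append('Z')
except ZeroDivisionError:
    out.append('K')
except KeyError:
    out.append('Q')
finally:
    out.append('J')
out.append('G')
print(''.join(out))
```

Execution trace: 'K' (except ZeroDivisionError) → 'J' (finally) → 'G' (after the try/except). Output: KJG

Answer: KJG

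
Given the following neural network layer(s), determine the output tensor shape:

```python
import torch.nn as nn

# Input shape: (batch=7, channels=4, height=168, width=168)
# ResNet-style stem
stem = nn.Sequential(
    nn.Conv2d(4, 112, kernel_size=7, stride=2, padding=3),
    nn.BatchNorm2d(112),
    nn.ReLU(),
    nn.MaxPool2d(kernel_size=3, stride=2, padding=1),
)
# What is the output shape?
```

Input: (7, 4, 168, 168) -> after Conv2d 7x7 stride=2: (7, 112, 84, 84) -> Output: (7, 112, 42, 42)

Answer: (7, 112, 42, 42)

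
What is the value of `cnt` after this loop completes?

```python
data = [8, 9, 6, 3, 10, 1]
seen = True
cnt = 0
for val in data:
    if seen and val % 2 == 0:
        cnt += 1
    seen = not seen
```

Count even values at even positions
`cnt` takes the values: 0 → 1 → 2 → 3

Answer: 3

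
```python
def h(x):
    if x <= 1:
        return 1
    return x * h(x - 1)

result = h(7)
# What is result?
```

h(7) = 7 * 6 * 5 * 4 * 3 * 2 * 1 = 5040

Answer: 5040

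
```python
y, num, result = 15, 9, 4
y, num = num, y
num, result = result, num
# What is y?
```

Trace:
`y, num, result = 15, 9, 4` → y = 15; num = 9; result = 4
`y, num = num, y` → y = 9; num = 15
`num, result = result, num` → num = 4; result = 15
So y = 9

Answer: 9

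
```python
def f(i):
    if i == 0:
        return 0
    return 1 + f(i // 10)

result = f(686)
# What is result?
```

Count of digits of 686: 3

Answer: 3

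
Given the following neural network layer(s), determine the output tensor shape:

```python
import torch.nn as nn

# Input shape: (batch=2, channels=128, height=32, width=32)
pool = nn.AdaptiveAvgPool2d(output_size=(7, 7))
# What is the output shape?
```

Input: (2, 128, 32, 32) -> Output: (2, 128, 7, 7)

Answer: (2, 128, 7, 7)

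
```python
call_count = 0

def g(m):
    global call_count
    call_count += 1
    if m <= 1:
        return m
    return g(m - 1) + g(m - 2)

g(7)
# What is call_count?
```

Calls(m) = 1 + Calls(m-1) + Calls(m-2); Calls(0)=Calls(1)=1. For m=7 this gives 41.

Answer: 41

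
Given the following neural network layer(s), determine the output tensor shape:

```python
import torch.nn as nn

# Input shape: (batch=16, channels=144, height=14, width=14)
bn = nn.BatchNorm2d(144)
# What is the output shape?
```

Input: (16, 144, 14, 14) -> Output: (16, 144, 14, 14)

Answer: (16, 144, 14, 14)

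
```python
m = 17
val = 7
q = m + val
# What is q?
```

Trace:
`m = 17` → m = 17
`val = 7` → val = 7
`q = m + val` → q = 24
So q = 24

Answer: 24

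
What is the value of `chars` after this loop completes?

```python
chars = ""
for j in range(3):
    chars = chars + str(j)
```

Concatenate digits 0 to 2
`chars` takes the values: "" → "0" → "01" → "012"

Answer: "012"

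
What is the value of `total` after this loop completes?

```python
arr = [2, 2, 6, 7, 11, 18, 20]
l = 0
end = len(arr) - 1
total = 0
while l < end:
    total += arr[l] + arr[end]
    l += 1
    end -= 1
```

Sum of pairs from ends
`total` takes the values: 0 → 22 → 42 → 59

Answer: 59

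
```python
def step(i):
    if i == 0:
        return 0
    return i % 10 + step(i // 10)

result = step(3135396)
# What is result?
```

Sum of digits of 3135396: 6 + 9 + 3 + 5 + 3 + 1 + 3 = 30

Answer: 30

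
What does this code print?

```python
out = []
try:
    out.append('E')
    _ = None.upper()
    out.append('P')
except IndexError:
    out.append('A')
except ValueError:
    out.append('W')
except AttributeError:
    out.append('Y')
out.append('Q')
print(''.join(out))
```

Execution trace: 'E' (try body) → 'Y' (except AttributeError) → 'Q' (after the try/except). Output: EYQ

Answer: EYQ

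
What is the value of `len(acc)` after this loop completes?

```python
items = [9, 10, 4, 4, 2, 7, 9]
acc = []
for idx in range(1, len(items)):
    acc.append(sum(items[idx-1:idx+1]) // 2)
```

Number of 2-element averages
`acc` takes the values: [] → [9] → [9, 7] → [9, 7, 4] → [9, 7, 4, 3] → [9, 7, 4, 3, 4] → [9, 7, 4, 3, 4, 8]
So `len(acc)` = 6

Answer: 6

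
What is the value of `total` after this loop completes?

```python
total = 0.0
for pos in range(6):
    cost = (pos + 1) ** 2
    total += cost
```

Sum of squared losses 1² + 2² + ... + 6²
`total` takes the values: 0.0 → 1.0 → 5.0 → 14.0 → 30.0 → 55.0 → 91.0

Answer: 91.0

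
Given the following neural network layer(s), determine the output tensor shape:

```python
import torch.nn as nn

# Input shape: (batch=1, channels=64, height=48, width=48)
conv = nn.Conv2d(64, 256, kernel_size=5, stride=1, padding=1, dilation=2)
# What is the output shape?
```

Input: (1, 64, 48, 48) -> Output: (1, 256, 42, 42)

Answer: (1, 256, 42, 42)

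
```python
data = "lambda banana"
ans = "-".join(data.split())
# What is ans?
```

Trace:
`data = "lambda banana"` → data = 'lambda banana'
`ans = "-".join(data.split())` → ans = 'lambda-banana'
So ans = 'lambda-banana'

Answer: 'lambda-banana'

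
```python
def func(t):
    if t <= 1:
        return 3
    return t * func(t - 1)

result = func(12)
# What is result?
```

func(12) = 12 * 11 * 10 * 9 * 8 * 7 * 6 * 5 * 4 * 3 * 2 * 3 = 1437004800

Answer: 1437004800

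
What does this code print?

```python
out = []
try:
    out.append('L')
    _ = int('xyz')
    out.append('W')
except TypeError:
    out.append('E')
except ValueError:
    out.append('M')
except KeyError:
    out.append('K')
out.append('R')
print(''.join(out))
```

Execution trace: 'L' (try body) → 'M' (except ValueError) → 'R' (after the try/except). Output: LMR

Answer: LMR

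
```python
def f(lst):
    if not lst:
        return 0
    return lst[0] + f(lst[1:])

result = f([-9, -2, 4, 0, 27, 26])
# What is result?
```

(-9) + (-2) + 4 + 0 + 27 + 26 + 0 = 46

Answer: 46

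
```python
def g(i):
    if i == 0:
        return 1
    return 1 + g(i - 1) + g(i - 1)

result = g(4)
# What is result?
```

g(i) = 1 + 2·g(i-1), g(0)=1. Closed form: (1+1)·2^4 - 1 = 31.

Answer: 31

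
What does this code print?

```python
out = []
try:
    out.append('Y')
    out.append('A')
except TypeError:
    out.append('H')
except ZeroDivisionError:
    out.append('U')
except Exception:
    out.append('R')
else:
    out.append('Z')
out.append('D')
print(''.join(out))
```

Execution trace: 'Y' (try body) → 'A' (try body, no exception) → 'Z' (else) → 'D' (after the try/except). Output: YAZD

Answer: YAZD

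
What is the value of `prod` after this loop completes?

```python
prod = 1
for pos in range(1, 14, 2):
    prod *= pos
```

Product of 1, 3, 5, ... up to 13
`prod` takes the values: 1 → 3 → 15 → 105 → 945 → 10395 → 135135

Answer: 135135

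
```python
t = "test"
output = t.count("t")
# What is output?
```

Trace:
`t = "test"` → t = 'test'
`output = t.count("t")` → output = 2
So output = 2

Answer: 2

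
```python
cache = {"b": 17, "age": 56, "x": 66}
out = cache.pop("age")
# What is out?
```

Trace:
`cache = {"b": 17, "age": 56, "x": 66}` → cache = {'b': 17, 'age': 56, 'x': 66}
`out = cache.pop("age")` → cache = {'b': 17, 'x': 66}; out = 56
So out = 56

Answer: 56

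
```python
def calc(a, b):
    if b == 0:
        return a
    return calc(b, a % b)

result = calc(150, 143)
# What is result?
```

calc(150, 143) -> calc(143, 7) -> calc(7, 3) -> calc(3, 1) -> calc(1, 0) -> 1

Answer: 1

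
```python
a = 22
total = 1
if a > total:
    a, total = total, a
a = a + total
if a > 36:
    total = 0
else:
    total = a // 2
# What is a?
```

Trace:
`a = 22` → a = 22
`total = 1` → total = 1
`if a > total: ...` → a > total is True → a = 1; total = 22
`a = a + total` → a = 23
`if a > 36: ...` → a > 36 is False, take else branch → total = 11
So a = 23

Answer: 23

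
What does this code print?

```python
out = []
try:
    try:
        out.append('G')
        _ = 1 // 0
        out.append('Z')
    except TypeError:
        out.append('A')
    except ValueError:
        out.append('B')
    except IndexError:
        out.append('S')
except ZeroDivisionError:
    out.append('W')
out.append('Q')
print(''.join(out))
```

Execution trace: 'G' (inner try body) → 'W' (outer except ZeroDivisionError) → 'Q' (after the try/except). Output: GWQ

Answer: GWQ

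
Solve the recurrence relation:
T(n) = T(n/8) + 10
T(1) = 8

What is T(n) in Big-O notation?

Each step divides n by 8 and adds 10. After log_8(n) steps we reach T(1)=8. So T(n) = 10·log_8(n) + 8 = O(log n).

Answer: O(log n)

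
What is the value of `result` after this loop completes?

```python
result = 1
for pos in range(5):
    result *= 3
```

3^5 = 243
`result` takes the values: 1 → 3 → 9 → 27 → 81 → 243

Answer: 243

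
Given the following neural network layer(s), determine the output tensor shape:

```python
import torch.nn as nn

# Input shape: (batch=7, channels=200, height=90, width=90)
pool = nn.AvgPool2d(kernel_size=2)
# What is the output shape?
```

Input: (7, 200, 90, 90) -> Output: (7, 200, 45, 45)

Answer: (7, 200, 45, 45)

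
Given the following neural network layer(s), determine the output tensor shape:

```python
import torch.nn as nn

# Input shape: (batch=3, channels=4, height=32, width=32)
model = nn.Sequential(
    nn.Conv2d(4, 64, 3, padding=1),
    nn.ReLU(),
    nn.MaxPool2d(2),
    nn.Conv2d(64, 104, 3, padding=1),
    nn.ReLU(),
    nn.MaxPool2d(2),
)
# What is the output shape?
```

Input: (3, 4, 32, 32) -> after first Conv2d: (3, 64, 32, 32) -> after first MaxPool2d: (3, 64, 16, 16) -> after second Conv2d: (3, 104, 16, 16) -> Output: (3, 104, 8, 8)

Answer: (3, 104, 8, 8)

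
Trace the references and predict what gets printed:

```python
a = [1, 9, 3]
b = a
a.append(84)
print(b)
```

Key concept: basic list aliasing.
Step by step:
`a = [1, 9, 3]` → a = [1, 9, 3]
`b = a` → b = [1, 9, 3] (same object as a)
`a.append(84)` → a = [1, 9, 3, 84] (same object as b); b = [1, 9, 3, 84] (same object as a)
`print(b)` → prints [1, 9, 3, 84]

Answer: [1, 9, 3, 84]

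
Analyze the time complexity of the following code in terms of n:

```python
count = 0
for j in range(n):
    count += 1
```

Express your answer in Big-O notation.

Each loop level contributes: n. Multiplying the contributions gives O(n).

Answer: O(n)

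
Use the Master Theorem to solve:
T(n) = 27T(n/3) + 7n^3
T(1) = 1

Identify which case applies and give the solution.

a=27, b=3, f(n)=7n^3. log_3(27) = 3. Since c=3 = 3, Case 2 applies: T(n) = Θ(n^log_b(a) · log n) = O(n^3 log n).

Answer: O(n^3 log n) - Case 2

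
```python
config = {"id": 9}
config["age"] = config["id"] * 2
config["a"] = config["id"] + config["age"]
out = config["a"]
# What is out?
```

Trace:
`config = {"id": 9}` → config = {'id': 9}
`config["age"] = config["id"] * 2` → config = {'id': 9, 'age': 18}
`config["a"] = config["id"] + config["age"]` → config = {'id': 9, 'age': 18, 'a': 27}
`out = config["a"]` → out = 27
So out = 27

Answer: 27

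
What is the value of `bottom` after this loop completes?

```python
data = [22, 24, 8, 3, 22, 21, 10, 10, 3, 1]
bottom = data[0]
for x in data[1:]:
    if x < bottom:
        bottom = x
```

Minimum of [22, 24, 8, 3, 22, 21, 10, 10, 3, 1]
`bottom` takes the values: 22 → 8 → 3 → 1

Answer: 1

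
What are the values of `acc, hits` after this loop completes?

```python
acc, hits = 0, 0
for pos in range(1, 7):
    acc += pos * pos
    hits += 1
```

Sum of squares and count
`acc, hits` takes the values: (0, 0) → (1, 0) → (1, 1) → (5, 1) → (5, 2) → (14, 2) → (14, 3) → (30, 3) → (30, 4) → (55, 4) → (55, 5) → (91, 5) → (91, 6)

Answer: 91, 6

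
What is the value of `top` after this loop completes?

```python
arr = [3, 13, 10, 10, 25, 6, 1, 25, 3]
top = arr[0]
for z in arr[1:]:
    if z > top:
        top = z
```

Maximum of [3, 13, 10, 10, 25, 6, 1, 25, 3]
`top` takes the values: 3 → 13 → 25

Answer: 25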